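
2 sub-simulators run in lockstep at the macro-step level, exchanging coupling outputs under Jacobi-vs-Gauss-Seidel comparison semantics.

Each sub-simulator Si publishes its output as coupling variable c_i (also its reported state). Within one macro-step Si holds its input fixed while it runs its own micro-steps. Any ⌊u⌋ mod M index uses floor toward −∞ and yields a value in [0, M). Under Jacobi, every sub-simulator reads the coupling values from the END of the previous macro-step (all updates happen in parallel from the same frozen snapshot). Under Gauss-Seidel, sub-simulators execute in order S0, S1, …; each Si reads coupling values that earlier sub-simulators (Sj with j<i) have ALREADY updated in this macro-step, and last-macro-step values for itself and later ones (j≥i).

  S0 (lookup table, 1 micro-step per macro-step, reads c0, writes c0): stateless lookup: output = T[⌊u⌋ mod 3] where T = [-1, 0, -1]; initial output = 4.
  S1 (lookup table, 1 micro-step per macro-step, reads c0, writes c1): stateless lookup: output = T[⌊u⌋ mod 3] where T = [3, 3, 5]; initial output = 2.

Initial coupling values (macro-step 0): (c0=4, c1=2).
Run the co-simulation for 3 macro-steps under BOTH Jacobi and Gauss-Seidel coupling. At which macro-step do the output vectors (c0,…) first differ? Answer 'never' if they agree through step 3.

[Jacobi] macro 1: S0 reads c0=4 → after 1×micro: 0; S1 reads c0=4 → after 1×micro: 3 ⇒ (c0=0, c1=3)
[Jacobi] macro 2: S0 reads c0=0 → after 1×micro: -1; S1 reads c0=0 → after 1×micro: 3 ⇒ (c0=-1, c1=3)
[Jacobi] macro 3: S0 reads c0=-1 → after 1×micro: -1; S1 reads c0=-1 → after 1×micro: 5 ⇒ (c0=-1, c1=5)
[Gauss-Seidel] macro 1: S0 reads c0=4 → after 1×micro: 0; S1 reads c0=0 → after 1×micro: 3 ⇒ (c0=0, c1=3)
[Gauss-Seidel] macro 2: S0 reads c0=0 → after 1×micro: -1; S1 reads c0=-1 → after 1×micro: 5 ⇒ (c0=-1, c1=5)
[Gauss-Seidel] macro 3: S0 reads c0=-1 → after 1×micro: -1; S1 reads c0=-1 → after 1×micro: 5 ⇒ (c0=-1, c1=5)

first divergence at macro-step: 2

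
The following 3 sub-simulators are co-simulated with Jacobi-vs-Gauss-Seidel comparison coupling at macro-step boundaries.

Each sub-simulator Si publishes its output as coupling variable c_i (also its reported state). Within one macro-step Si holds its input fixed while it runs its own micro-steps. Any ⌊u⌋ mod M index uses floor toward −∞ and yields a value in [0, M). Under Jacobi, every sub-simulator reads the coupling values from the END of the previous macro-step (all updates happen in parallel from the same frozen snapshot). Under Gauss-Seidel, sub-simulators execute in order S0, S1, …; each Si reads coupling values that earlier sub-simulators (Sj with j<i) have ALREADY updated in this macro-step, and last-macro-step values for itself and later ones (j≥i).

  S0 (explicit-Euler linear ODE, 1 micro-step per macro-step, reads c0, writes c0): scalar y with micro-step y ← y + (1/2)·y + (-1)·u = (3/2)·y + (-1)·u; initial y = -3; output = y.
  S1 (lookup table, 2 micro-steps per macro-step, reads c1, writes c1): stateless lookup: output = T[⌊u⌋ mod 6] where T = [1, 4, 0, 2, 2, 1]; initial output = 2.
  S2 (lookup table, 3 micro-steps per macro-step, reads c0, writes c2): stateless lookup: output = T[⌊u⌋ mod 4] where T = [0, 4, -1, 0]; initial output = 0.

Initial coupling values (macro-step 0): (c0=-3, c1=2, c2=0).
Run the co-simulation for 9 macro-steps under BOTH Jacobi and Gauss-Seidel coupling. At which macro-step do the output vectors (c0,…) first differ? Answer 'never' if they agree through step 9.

[Jacobi] macro 1: S0 reads c0=-3 → after 1×micro: -3/2; S1 reads c1=2 → after 2×micro: 0; S2 reads c0=-3 → after 3×micro: 4 ⇒ (c0=-3/2, c1=0, c2=4)
[Jacobi] macro 2: S0 reads c0=-3/2 → after 1×micro: -3/4; S1 reads c1=0 → after 2×micro: 1; S2 reads c0=-3/2 → after 3×micro: -1 ⇒ (c0=-3/4, c1=1, c2=-1)
[Jacobi] macro 3: S0 reads c0=-3/4 → after 1×micro: -3/8; S1 reads c1=1 → after 2×micro: 4; S2 reads c0=-3/4 → after 3×micro: 0 ⇒ (c0=-3/8, c1=4, c2=0)
[Jacobi] macro 4: S0 reads c0=-3/8 → after 1×micro: -3/16; S1 reads c1=4 → after 2×micro: 2; S2 reads c0=-3/8 → after 3×micro: 0 ⇒ (c0=-3/16, c1=2, c2=0)
[Jacobi] macro 5: S0 reads c0=-3/16 → after 1×micro: -3/32; S1 reads c1=2 → after 2×micro: 0; S2 reads c0=-3/16 → after 3×micro: 0 ⇒ (c0=-3/32, c1=0, c2=0)
[Jacobi] macro 6: S0 reads c0=-3/32 → after 1×micro: -3/64; S1 reads c1=0 → after 2×micro: 1; S2 reads c0=-3/32 → after 3×micro: 0 ⇒ (c0=-3/64, c1=1, c2=0)
[Jacobi] macro 7: S0 reads c0=-3/64 → after 1×micro: -3/128; S1 reads c1=1 → after 2×micro: 4; S2 reads c0=-3/64 → after 3×micro: 0 ⇒ (c0=-3/128, c1=4, c2=0)
[Jacobi] macro 8: S0 reads c0=-3/128 → after 1×micro: -3/256; S1 reads c1=4 → after 2×micro: 2; S2 reads c0=-3/128 → after 3×micro: 0 ⇒ (c0=-3/256, c1=2, c2=0)
[Jacobi] macro 9: S0 reads c0=-3/256 → after 1×micro: -3/512; S1 reads c1=2 → after 2×micro: 0; S2 reads c0=-3/256 → after 3×micro: 0 ⇒ (c0=-3/512, c1=0, c2=0)
[Gauss-Seidel] macro 1: S0 reads c0=-3 → after 1×micro: -3/2; S1 reads c1=2 → after 2×micro: 0; S2 reads c0=-3/2 → after 3×micro: -1 ⇒ (c0=-3/2, c1=0, c2=-1)
[Gauss-Seidel] macro 2: S0 reads c0=-3/2 → after 1×micro: -3/4; S1 reads c1=0 → after 2×micro: 1; S2 reads c0=-3/4 → after 3×micro: 0 ⇒ (c0=-3/4, c1=1, c2=0)
[Gauss-Seidel] macro 3: S0 reads c0=-3/4 → after 1×micro: -3/8; S1 reads c1=1 → after 2×micro: 4; S2 reads c0=-3/8 → after 3×micro: 0 ⇒ (c0=-3/8, c1=4, c2=0)
[Gauss-Seidel] macro 4: S0 reads c0=-3/8 → after 1×micro: -3/16; S1 reads c1=4 → after 2×micro: 2; S2 reads c0=-3/16 → after 3×micro: 0 ⇒ (c0=-3/16, c1=2, c2=0)
[Gauss-Seidel] macro 5: S0 reads c0=-3/16 → after 1×micro: -3/32; S1 reads c1=2 → after 2×micro: 0; S2 reads c0=-3/32 → after 3×micro: 0 ⇒ (c0=-3/32, c1=0, c2=0)
[Gauss-Seidel] macro 6: S0 reads c0=-3/32 → after 1×micro: -3/64; S1 reads c1=0 → after 2×micro: 1; S2 reads c0=-3/64 → after 3×micro: 0 ⇒ (c0=-3/64, c1=1, c2=0)
[Gauss-Seidel] macro 7: S0 reads c0=-3/64 → after 1×micro: -3/128; S1 reads c1=1 → after 2×micro: 4; S2 reads c0=-3/128 → after 3×micro: 0 ⇒ (c0=-3/128, c1=4, c2=0)
[Gauss-Seidel] macro 8: S0 reads c0=-3/128 → after 1×micro: -3/256; S1 reads c1=4 → after 2×micro: 2; S2 reads c0=-3/256 → after 3×micro: 0 ⇒ (c0=-3/256, c1=2, c2=0)
[Gauss-Seidel] macro 9: S0 reads c0=-3/256 → after 1×micro: -3/512; S1 reads c1=2 → after 2×micro: 0; S2 reads c0=-3/512 → after 3×micro: 0 ⇒ (c0=-3/512, c1=0, c2=0)

first divergence at macro-step: 1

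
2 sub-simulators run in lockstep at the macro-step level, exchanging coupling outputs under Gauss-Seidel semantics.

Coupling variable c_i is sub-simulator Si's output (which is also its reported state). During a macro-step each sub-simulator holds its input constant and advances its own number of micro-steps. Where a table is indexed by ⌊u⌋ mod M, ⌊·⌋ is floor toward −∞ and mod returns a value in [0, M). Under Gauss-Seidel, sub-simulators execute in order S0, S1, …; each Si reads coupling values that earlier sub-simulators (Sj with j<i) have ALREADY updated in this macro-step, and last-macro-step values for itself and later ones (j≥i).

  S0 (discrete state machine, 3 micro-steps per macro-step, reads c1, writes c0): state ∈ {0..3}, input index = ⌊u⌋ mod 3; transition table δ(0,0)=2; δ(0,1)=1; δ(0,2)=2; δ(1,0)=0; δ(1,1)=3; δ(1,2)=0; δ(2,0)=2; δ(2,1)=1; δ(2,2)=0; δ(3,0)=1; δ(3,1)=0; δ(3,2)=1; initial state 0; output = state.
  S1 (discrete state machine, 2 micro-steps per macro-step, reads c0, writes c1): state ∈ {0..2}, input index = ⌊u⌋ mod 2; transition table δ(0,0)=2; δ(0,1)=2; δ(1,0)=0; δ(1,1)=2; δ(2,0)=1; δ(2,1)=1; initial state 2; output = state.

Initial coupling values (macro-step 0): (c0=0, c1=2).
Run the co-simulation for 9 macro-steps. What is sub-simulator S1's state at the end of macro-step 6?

S1 state at macro-step 6 = 2

macro 1: S0 reads c1=2 → after 3×micro: 2; S1 reads c0=2 → after 2×micro: 0 ⇒ (c0=2, c1=0)
macro 2: S0 reads c1=0 → after 3×micro: 2; S1 reads c0=2 → after 2×micro: 1 ⇒ (c0=2, c1=1)
macro 3: S0 reads c1=1 → after 3×micro: 0; S1 reads c0=0 → after 2×micro: 2 ⇒ (c0=0, c1=2)
macro 4: S0 reads c1=2 → after 3×micro: 2; S1 reads c0=2 → after 2×micro: 0 ⇒ (c0=2, c1=0)
macro 5: S0 reads c1=0 → after 3×micro: 2; S1 reads c0=2 → after 2×micro: 1 ⇒ (c0=2, c1=1)
macro 6: S0 reads c1=1 → after 3×micro: 0; S1 reads c0=0 → after 2×micro: 2 ⇒ (c0=0, c1=2)
macro 7: S0 reads c1=2 → after 3×micro: 2; S1 reads c0=2 → after 2×micro: 0 ⇒ (c0=2, c1=0)
macro 8: S0 reads c1=0 → after 3×micro: 2; S1 reads c0=2 → after 2×micro: 1 ⇒ (c0=2, c1=1)
macro 9: S0 reads c1=1 → after 3×micro: 0; S1 reads c0=0 → after 2×micro: 2 ⇒ (c0=0, c1=2)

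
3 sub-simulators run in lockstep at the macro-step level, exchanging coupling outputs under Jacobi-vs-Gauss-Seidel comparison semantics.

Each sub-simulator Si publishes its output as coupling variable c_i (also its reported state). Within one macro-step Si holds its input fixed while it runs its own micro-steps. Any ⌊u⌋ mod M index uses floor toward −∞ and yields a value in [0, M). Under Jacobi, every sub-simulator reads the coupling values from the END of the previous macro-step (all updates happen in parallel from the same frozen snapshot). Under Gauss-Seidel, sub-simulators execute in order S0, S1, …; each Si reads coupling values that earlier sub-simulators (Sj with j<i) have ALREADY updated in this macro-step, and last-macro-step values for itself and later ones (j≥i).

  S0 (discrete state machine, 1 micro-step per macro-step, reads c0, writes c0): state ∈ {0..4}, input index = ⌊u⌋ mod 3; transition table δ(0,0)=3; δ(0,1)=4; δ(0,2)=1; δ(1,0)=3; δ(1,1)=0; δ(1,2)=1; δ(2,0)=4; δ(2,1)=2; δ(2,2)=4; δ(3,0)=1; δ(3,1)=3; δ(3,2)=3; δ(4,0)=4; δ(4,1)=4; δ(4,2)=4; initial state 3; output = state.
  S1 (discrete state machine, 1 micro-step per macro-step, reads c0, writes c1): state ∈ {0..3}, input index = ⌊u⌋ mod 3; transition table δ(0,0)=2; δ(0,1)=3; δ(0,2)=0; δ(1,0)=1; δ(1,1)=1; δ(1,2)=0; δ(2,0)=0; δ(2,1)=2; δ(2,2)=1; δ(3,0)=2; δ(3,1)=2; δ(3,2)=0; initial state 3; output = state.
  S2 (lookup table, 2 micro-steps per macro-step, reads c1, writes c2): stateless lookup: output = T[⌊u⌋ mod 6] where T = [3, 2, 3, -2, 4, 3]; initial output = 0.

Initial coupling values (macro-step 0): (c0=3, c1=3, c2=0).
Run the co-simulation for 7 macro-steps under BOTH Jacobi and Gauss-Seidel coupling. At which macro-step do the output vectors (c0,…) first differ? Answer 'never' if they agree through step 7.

first divergence at macro-step: 1

[Jacobi] macro 1: S0 reads c0=3 → after 1×micro: 1; S1 reads c0=3 → after 1×micro: 2; S2 reads c1=3 → after 2×micro: -2 ⇒ (c0=1, c1=2, c2=-2)
[Jacobi] macro 2: S0 reads c0=1 → after 1×micro: 0; S1 reads c0=1 → after 1×micro: 2; S2 reads c1=2 → after 2×micro: 3 ⇒ (c0=0, c1=2, c2=3)
[Jacobi] macro 3: S0 reads c0=0 → after 1×micro: 3; S1 reads c0=0 → after 1×micro: 0; S2 reads c1=2 → after 2×micro: 3 ⇒ (c0=3, c1=0, c2=3)
[Jacobi] macro 4: S0 reads c0=3 → after 1×micro: 1; S1 reads c0=3 → after 1×micro: 2; S2 reads c1=0 → after 2×micro: 3 ⇒ (c0=1, c1=2, c2=3)
[Jacobi] macro 5: S0 reads c0=1 → after 1×micro: 0; S1 reads c0=1 → after 1×micro: 2; S2 reads c1=2 → after 2×micro: 3 ⇒ (c0=0, c1=2, c2=3)
[Jacobi] macro 6: S0 reads c0=0 → after 1×micro: 3; S1 reads c0=0 → after 1×micro: 0; S2 reads c1=2 → after 2×micro: 3 ⇒ (c0=3, c1=0, c2=3)
[Jacobi] macro 7: S0 reads c0=3 → after 1×micro: 1; S1 reads c0=3 → after 1×micro: 2; S2 reads c1=0 → after 2×micro: 3 ⇒ (c0=1, c1=2, c2=3)
[Gauss-Seidel] macro 1: S0 reads c0=3 → after 1×micro: 1; S1 reads c0=1 → after 1×micro: 2; S2 reads c1=2 → after 2×micro: 3 ⇒ (c0=1, c1=2, c2=3)
[Gauss-Seidel] macro 2: S0 reads c0=1 → after 1×micro: 0; S1 reads c0=0 → after 1×micro: 0; S2 reads c1=0 → after 2×micro: 3 ⇒ (c0=0, c1=0, c2=3)
[Gauss-Seidel] macro 3: S0 reads c0=0 → after 1×micro: 3; S1 reads c0=3 → after 1×micro: 2; S2 reads c1=2 → after 2×micro: 3 ⇒ (c0=3, c1=2, c2=3)
[Gauss-Seidel] macro 4: S0 reads c0=3 → after 1×micro: 1; S1 reads c0=1 → after 1×micro: 2; S2 reads c1=2 → after 2×micro: 3 ⇒ (c0=1, c1=2, c2=3)
[Gauss-Seidel] macro 5: S0 reads c0=1 → after 1×micro: 0; S1 reads c0=0 → after 1×micro: 0; S2 reads c1=0 → after 2×micro: 3 ⇒ (c0=0, c1=0, c2=3)
[Gauss-Seidel] macro 6: S0 reads c0=0 → after 1×micro: 3; S1 reads c0=3 → after 1×micro: 2; S2 reads c1=2 → after 2×micro: 3 ⇒ (c0=3, c1=2, c2=3)
[Gauss-Seidel] macro 7: S0 reads c0=3 → after 1×micro: 1; S1 reads c0=1 → after 1×micro: 2; S2 reads c1=2 → after 2×micro: 3 ⇒ (c0=1, c1=2, c2=3)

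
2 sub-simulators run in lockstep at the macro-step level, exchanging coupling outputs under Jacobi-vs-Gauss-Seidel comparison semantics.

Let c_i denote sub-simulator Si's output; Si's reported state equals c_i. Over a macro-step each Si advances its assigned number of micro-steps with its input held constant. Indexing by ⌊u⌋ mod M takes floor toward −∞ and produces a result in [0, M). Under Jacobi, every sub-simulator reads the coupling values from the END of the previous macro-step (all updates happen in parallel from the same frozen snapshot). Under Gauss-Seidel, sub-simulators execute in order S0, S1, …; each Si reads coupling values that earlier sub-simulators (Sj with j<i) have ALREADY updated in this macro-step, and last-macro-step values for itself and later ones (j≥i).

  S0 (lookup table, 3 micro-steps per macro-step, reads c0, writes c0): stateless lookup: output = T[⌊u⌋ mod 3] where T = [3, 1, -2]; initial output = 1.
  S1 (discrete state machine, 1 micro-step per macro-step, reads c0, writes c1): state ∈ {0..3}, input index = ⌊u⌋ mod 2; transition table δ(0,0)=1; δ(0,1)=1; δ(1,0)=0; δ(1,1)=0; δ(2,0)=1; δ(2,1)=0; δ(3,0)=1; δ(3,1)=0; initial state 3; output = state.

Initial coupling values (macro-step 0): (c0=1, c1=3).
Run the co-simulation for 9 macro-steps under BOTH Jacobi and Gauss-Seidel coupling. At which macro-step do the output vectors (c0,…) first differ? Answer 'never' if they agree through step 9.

[Jacobi] macro 1: S0 reads c0=1 → after 3×micro: 1; S1 reads c0=1 → after 1×micro: 0 ⇒ (c0=1, c1=0)
[Jacobi] macro 2: S0 reads c0=1 → after 3×micro: 1; S1 reads c0=1 → after 1×micro: 1 ⇒ (c0=1, c1=1)
[Jacobi] macro 3: S0 reads c0=1 → after 3×micro: 1; S1 reads c0=1 → after 1×micro: 0 ⇒ (c0=1, c1=0)
[Jacobi] macro 4: S0 reads c0=1 → after 3×micro: 1; S1 reads c0=1 → after 1×micro: 1 ⇒ (c0=1, c1=1)
[Jacobi] macro 5: S0 reads c0=1 → after 3×micro: 1; S1 reads c0=1 → after 1×micro: 0 ⇒ (c0=1, c1=0)
[Jacobi] macro 6: S0 reads c0=1 → after 3×micro: 1; S1 reads c0=1 → after 1×micro: 1 ⇒ (c0=1, c1=1)
[Jacobi] macro 7: S0 reads c0=1 → after 3×micro: 1; S1 reads c0=1 → after 1×micro: 0 ⇒ (c0=1, c1=0)
[Jacobi] macro 8: S0 reads c0=1 → after 3×micro: 1; S1 reads c0=1 → after 1×micro: 1 ⇒ (c0=1, c1=1)
[Jacobi] macro 9: S0 reads c0=1 → after 3×micro: 1; S1 reads c0=1 → after 1×micro: 0 ⇒ (c0=1, c1=0)
[Gauss-Seidel] macro 1: S0 reads c0=1 → after 3×micro: 1; S1 reads c0=1 → after 1×micro: 0 ⇒ (c0=1, c1=0)
[Gauss-Seidel] macro 2: S0 reads c0=1 → after 3×micro: 1; S1 reads c0=1 → after 1×micro: 1 ⇒ (c0=1, c1=1)
[Gauss-Seidel] macro 3: S0 reads c0=1 → after 3×micro: 1; S1 reads c0=1 → after 1×micro: 0 ⇒ (c0=1, c1=0)
[Gauss-Seidel] macro 4: S0 reads c0=1 → after 3×micro: 1; S1 reads c0=1 → after 1×micro: 1 ⇒ (c0=1, c1=1)
[Gauss-Seidel] macro 5: S0 reads c0=1 → after 3×micro: 1; S1 reads c0=1 → after 1×micro: 0 ⇒ (c0=1, c1=0)
[Gauss-Seidel] macro 6: S0 reads c0=1 → after 3×micro: 1; S1 reads c0=1 → after 1×micro: 1 ⇒ (c0=1, c1=1)
[Gauss-Seidel] macro 7: S0 reads c0=1 → after 3×micro: 1; S1 reads c0=1 → after 1×micro: 0 ⇒ (c0=1, c1=0)
[Gauss-Seidel] macro 8: S0 reads c0=1 → after 3×micro: 1; S1 reads c0=1 → after 1×micro: 1 ⇒ (c0=1, c1=1)
[Gauss-Seidel] macro 9: S0 reads c0=1 → after 3×micro: 1; S1 reads c0=1 → after 1×micro: 0 ⇒ (c0=1, c1=0)

first divergence at macro-step: never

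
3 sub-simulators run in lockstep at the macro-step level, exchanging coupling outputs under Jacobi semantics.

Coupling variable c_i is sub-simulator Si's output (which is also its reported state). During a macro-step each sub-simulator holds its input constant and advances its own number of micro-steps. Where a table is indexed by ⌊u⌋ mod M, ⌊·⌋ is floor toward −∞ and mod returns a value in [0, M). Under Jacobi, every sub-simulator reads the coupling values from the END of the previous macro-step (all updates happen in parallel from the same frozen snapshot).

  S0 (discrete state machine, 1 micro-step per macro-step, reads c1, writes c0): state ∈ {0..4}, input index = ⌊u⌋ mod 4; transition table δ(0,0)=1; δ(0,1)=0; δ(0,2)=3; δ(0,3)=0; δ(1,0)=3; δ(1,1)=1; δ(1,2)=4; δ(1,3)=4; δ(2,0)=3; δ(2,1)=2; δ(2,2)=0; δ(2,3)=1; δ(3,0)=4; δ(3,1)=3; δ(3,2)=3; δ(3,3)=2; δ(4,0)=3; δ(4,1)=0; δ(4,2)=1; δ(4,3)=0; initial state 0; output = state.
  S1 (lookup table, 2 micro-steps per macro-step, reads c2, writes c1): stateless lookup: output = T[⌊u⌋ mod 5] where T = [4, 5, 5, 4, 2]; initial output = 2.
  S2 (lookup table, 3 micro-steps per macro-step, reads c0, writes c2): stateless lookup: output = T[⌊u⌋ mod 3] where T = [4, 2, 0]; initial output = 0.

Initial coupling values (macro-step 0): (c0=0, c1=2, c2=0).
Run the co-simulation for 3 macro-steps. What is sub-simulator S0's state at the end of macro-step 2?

macro 1: S0 reads c1=2 → after 1×micro: 3; S1 reads c2=0 → after 2×micro: 4; S2 reads c0=0 → after 3×micro: 4 ⇒ (c0=3, c1=4, c2=4)
macro 2: S0 reads c1=4 → after 1×micro: 4; S1 reads c2=4 → after 2×micro: 2; S2 reads c0=3 → after 3×micro: 4 ⇒ (c0=4, c1=2, c2=4)
macro 3: S0 reads c1=2 → after 1×micro: 1; S1 reads c2=4 → after 2×micro: 2; S2 reads c0=4 → after 3×micro: 2 ⇒ (c0=1, c1=2, c2=2)

S0 state at macro-step 2 = 4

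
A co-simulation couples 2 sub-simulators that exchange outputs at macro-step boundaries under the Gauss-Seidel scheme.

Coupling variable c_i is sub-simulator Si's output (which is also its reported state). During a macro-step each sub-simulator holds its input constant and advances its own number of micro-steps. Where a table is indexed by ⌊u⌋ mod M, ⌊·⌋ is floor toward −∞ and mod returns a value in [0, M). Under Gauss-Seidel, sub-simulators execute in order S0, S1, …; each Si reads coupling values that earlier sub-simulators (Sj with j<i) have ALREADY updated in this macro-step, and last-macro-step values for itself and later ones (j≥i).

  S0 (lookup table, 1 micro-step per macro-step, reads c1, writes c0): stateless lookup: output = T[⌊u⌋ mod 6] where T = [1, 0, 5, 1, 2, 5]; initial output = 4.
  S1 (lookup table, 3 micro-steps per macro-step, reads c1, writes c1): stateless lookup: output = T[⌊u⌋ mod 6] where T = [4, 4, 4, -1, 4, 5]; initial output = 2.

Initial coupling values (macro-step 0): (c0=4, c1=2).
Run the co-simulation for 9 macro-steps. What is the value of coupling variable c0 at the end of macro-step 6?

c0 at macro-step 6 = 2

macro 1: S0 reads c1=2 → after 1×micro: 5; S1 reads c1=2 → after 3×micro: 4 ⇒ (c0=5, c1=4)
macro 2: S0 reads c1=4 → after 1×micro: 2; S1 reads c1=4 → after 3×micro: 4 ⇒ (c0=2, c1=4)
macro 3: S0 reads c1=4 → after 1×micro: 2; S1 reads c1=4 → after 3×micro: 4 ⇒ (c0=2, c1=4)
macro 4: S0 reads c1=4 → after 1×micro: 2; S1 reads c1=4 → after 3×micro: 4 ⇒ (c0=2, c1=4)
macro 5: S0 reads c1=4 → after 1×micro: 2; S1 reads c1=4 → after 3×micro: 4 ⇒ (c0=2, c1=4)
macro 6: S0 reads c1=4 → after 1×micro: 2; S1 reads c1=4 → after 3×micro: 4 ⇒ (c0=2, c1=4)
macro 7: S0 reads c1=4 → after 1×micro: 2; S1 reads c1=4 → after 3×micro: 4 ⇒ (c0=2, c1=4)
macro 8: S0 reads c1=4 → after 1×micro: 2; S1 reads c1=4 → after 3×micro: 4 ⇒ (c0=2, c1=4)
macro 9: S0 reads c1=4 → after 1×micro: 2; S1 reads c1=4 → after 3×micro: 4 ⇒ (c0=2, c1=4)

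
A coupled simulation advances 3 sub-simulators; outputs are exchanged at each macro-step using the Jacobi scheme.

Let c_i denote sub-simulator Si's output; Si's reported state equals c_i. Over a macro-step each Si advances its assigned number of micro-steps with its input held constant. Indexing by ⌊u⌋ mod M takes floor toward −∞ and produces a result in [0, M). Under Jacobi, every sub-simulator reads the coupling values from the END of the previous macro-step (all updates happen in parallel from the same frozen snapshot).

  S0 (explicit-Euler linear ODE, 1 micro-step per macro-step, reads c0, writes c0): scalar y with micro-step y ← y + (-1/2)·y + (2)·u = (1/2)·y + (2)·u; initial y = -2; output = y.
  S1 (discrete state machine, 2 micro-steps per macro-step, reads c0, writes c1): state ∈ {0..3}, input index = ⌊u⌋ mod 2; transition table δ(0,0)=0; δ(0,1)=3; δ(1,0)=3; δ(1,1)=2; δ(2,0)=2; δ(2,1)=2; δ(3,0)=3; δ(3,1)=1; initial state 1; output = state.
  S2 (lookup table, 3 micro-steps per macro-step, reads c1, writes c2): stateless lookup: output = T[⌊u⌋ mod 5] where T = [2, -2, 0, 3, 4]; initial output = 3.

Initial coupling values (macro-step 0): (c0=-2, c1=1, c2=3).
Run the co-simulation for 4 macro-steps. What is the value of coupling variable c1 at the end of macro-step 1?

macro 1: S0 reads c0=-2 → after 1×micro: -5; S1 reads c0=-2 → after 2×micro: 3; S2 reads c1=1 → after 3×micro: -2 ⇒ (c0=-5, c1=3, c2=-2)
macro 2: S0 reads c0=-5 → after 1×micro: -25/2; S1 reads c0=-5 → after 2×micro: 2; S2 reads c1=3 → after 3×micro: 3 ⇒ (c0=-25/2, c1=2, c2=3)
macro 3: S0 reads c0=-25/2 → after 1×micro: -125/4; S1 reads c0=-25/2 → after 2×micro: 2; S2 reads c1=2 → after 3×micro: 0 ⇒ (c0=-125/4, c1=2, c2=0)
macro 4: S0 reads c0=-125/4 → after 1×micro: -625/8; S1 reads c0=-125/4 → after 2×micro: 2; S2 reads c1=2 → after 3×micro: 0 ⇒ (c0=-625/8, c1=2, c2=0)

c1 at macro-step 1 = 3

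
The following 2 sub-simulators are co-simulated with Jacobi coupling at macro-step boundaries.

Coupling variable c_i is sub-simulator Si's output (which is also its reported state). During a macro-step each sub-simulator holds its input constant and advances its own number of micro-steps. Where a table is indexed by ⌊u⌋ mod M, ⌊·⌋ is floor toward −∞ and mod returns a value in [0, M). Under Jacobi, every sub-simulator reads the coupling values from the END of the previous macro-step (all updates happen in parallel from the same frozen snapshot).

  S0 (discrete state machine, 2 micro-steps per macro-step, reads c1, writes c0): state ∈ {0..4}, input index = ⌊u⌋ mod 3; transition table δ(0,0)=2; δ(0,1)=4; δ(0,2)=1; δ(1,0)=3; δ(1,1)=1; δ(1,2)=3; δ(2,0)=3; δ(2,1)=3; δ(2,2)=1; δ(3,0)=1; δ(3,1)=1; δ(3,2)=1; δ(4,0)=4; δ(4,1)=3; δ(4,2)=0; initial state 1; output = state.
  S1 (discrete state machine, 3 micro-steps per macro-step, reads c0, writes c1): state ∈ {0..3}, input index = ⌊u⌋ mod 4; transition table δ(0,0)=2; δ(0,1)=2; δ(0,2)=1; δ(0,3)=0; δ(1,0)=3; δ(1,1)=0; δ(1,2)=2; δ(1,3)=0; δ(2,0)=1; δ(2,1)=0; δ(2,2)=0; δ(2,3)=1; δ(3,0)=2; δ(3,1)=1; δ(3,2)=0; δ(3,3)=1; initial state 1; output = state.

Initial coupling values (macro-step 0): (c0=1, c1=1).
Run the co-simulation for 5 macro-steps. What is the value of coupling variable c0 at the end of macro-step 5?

macro 1: S0 reads c1=1 → after 2×micro: 1; S1 reads c0=1 → after 3×micro: 0 ⇒ (c0=1, c1=0)
macro 2: S0 reads c1=0 → after 2×micro: 1; S1 reads c0=1 → after 3×micro: 2 ⇒ (c0=1, c1=2)
macro 3: S0 reads c1=2 → after 2×micro: 1; S1 reads c0=1 → after 3×micro: 0 ⇒ (c0=1, c1=0)
macro 4: S0 reads c1=0 → after 2×micro: 1; S1 reads c0=1 → after 3×micro: 2 ⇒ (c0=1, c1=2)
macro 5: S0 reads c1=2 → after 2×micro: 1; S1 reads c0=1 → after 3×micro: 0 ⇒ (c0=1, c1=0)

c0 at macro-step 5 = 1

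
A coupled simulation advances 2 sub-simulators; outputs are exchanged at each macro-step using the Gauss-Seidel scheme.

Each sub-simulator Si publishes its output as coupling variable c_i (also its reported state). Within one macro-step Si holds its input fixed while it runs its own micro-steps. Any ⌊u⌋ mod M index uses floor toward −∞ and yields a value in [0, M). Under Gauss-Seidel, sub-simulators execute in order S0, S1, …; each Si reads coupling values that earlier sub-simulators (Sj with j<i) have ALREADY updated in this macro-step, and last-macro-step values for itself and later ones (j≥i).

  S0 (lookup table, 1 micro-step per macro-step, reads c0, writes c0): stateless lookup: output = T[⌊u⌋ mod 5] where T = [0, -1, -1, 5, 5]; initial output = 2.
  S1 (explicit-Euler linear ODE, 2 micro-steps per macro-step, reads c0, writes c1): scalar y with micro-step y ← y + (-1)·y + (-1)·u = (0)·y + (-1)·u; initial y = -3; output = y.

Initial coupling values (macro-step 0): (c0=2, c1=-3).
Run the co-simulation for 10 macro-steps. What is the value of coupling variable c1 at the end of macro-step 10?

c1 at macro-step 10 = 0

macro 1: S0 reads c0=2 → after 1×micro: -1; S1 reads c0=-1 → after 2×micro: 1 ⇒ (c0=-1, c1=1)
macro 2: S0 reads c0=-1 → after 1×micro: 5; S1 reads c0=5 → after 2×micro: -5 ⇒ (c0=5, c1=-5)
macro 3: S0 reads c0=5 → after 1×micro: 0; S1 reads c0=0 → after 2×micro: 0 ⇒ (c0=0, c1=0)
macro 4: S0 reads c0=0 → after 1×micro: 0; S1 reads c0=0 → after 2×micro: 0 ⇒ (c0=0, c1=0)
macro 5: S0 reads c0=0 → after 1×micro: 0; S1 reads c0=0 → after 2×micro: 0 ⇒ (c0=0, c1=0)
macro 6: S0 reads c0=0 → after 1×micro: 0; S1 reads c0=0 → after 2×micro: 0 ⇒ (c0=0, c1=0)
macro 7: S0 reads c0=0 → after 1×micro: 0; S1 reads c0=0 → after 2×micro: 0 ⇒ (c0=0, c1=0)
macro 8: S0 reads c0=0 → after 1×micro: 0; S1 reads c0=0 → after 2×micro: 0 ⇒ (c0=0, c1=0)
macro 9: S0 reads c0=0 → after 1×micro: 0; S1 reads c0=0 → after 2×micro: 0 ⇒ (c0=0, c1=0)
macro 10: S0 reads c0=0 → after 1×micro: 0; S1 reads c0=0 → after 2×micro: 0 ⇒ (c0=0, c1=0)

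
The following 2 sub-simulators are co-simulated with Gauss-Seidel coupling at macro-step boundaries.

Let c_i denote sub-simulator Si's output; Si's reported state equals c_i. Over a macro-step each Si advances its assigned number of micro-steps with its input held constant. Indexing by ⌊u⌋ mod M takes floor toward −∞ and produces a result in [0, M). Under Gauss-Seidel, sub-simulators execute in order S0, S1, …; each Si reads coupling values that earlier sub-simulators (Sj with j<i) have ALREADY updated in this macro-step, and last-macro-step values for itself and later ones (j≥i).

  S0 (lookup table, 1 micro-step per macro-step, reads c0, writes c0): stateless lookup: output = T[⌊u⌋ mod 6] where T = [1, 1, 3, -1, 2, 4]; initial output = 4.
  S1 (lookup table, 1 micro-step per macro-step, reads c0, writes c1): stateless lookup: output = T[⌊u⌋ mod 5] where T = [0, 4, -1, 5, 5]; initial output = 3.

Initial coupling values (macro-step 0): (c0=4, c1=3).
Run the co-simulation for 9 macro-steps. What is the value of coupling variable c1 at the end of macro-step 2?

c1 at macro-step 2 = 5

macro 1: S0 reads c0=4 → after 1×micro: 2; S1 reads c0=2 → after 1×micro: -1 ⇒ (c0=2, c1=-1)
macro 2: S0 reads c0=2 → after 1×micro: 3; S1 reads c0=3 → after 1×micro: 5 ⇒ (c0=3, c1=5)
macro 3: S0 reads c0=3 → after 1×micro: -1; S1 reads c0=-1 → after 1×micro: 5 ⇒ (c0=-1, c1=5)
macro 4: S0 reads c0=-1 → after 1×micro: 4; S1 reads c0=4 → after 1×micro: 5 ⇒ (c0=4, c1=5)
macro 5: S0 reads c0=4 → after 1×micro: 2; S1 reads c0=2 → after 1×micro: -1 ⇒ (c0=2, c1=-1)
macro 6: S0 reads c0=2 → after 1×micro: 3; S1 reads c0=3 → after 1×micro: 5 ⇒ (c0=3, c1=5)
macro 7: S0 reads c0=3 → after 1×micro: -1; S1 reads c0=-1 → after 1×micro: 5 ⇒ (c0=-1, c1=5)
macro 8: S0 reads c0=-1 → after 1×micro: 4; S1 reads c0=4 → after 1×micro: 5 ⇒ (c0=4, c1=5)
macro 9: S0 reads c0=4 → after 1×micro: 2; S1 reads c0=2 → after 1×micro: -1 ⇒ (c0=2, c1=-1)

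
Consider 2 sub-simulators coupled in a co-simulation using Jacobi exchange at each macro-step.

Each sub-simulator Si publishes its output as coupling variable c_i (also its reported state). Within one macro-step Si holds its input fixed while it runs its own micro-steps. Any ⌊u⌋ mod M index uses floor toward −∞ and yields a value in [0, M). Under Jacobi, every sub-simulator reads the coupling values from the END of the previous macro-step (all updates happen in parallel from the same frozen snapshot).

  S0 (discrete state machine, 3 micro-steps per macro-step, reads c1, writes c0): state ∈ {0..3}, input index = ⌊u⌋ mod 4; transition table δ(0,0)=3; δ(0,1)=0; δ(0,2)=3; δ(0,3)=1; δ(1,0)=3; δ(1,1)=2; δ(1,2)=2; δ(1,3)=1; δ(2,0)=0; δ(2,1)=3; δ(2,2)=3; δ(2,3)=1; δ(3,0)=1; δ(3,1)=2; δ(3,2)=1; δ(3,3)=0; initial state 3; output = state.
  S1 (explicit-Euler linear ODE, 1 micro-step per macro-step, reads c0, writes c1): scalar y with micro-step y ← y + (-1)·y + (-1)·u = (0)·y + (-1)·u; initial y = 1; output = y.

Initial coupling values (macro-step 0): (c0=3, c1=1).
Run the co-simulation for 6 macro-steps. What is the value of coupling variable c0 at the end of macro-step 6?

c0 at macro-step 6 = 3

macro 1: S0 reads c1=1 → after 3×micro: 2; S1 reads c0=3 → after 1×micro: -3 ⇒ (c0=2, c1=-3)
macro 2: S0 reads c1=-3 → after 3×micro: 3; S1 reads c0=2 → after 1×micro: -2 ⇒ (c0=3, c1=-2)
macro 3: S0 reads c1=-2 → after 3×micro: 3; S1 reads c0=3 → after 1×micro: -3 ⇒ (c0=3, c1=-3)
macro 4: S0 reads c1=-3 → after 3×micro: 2; S1 reads c0=3 → after 1×micro: -3 ⇒ (c0=2, c1=-3)
macro 5: S0 reads c1=-3 → after 3×micro: 3; S1 reads c0=2 → after 1×micro: -2 ⇒ (c0=3, c1=-2)
macro 6: S0 reads c1=-2 → after 3×micro: 3; S1 reads c0=3 → after 1×micro: -3 ⇒ (c0=3, c1=-3)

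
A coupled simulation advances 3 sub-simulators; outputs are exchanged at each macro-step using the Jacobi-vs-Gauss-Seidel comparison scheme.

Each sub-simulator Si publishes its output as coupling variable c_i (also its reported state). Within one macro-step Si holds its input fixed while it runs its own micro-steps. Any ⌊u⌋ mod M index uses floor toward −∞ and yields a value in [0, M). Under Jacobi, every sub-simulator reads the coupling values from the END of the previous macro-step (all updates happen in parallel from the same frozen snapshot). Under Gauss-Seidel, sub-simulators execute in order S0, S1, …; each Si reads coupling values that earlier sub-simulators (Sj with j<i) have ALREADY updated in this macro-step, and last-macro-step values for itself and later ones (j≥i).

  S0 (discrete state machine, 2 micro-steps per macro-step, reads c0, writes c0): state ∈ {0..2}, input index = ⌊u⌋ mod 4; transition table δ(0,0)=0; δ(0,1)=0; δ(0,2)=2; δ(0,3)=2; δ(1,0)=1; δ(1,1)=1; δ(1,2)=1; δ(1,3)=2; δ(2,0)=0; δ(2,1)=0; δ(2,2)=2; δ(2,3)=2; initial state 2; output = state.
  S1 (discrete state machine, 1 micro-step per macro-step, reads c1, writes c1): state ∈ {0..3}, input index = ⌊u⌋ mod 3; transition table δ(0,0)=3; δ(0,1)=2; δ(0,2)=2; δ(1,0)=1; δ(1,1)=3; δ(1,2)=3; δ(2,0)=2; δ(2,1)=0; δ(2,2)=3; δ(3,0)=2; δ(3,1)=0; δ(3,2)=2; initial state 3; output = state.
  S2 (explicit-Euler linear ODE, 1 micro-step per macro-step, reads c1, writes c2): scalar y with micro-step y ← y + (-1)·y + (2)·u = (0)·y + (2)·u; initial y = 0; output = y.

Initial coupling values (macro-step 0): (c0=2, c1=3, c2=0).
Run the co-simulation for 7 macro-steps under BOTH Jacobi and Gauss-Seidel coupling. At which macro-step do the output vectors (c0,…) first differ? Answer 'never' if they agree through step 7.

first divergence at macro-step: 1

[Jacobi] macro 1: S0 reads c0=2 → after 2×micro: 2; S1 reads c1=3 → after 1×micro: 2; S2 reads c1=3 → after 1×micro: 6 ⇒ (c0=2, c1=2, c2=6)
[Jacobi] macro 2: S0 reads c0=2 → after 2×micro: 2; S1 reads c1=2 → after 1×micro: 3; S2 reads c1=2 → after 1×micro: 4 ⇒ (c0=2, c1=3, c2=4)
[Jacobi] macro 3: S0 reads c0=2 → after 2×micro: 2; S1 reads c1=3 → after 1×micro: 2; S2 reads c1=3 → after 1×micro: 6 ⇒ (c0=2, c1=2, c2=6)
[Jacobi] macro 4: S0 reads c0=2 → after 2×micro: 2; S1 reads c1=2 → after 1×micro: 3; S2 reads c1=2 → after 1×micro: 4 ⇒ (c0=2, c1=3, c2=4)
[Jacobi] macro 5: S0 reads c0=2 → after 2×micro: 2; S1 reads c1=3 → after 1×micro: 2; S2 reads c1=3 → after 1×micro: 6 ⇒ (c0=2, c1=2, c2=6)
[Jacobi] macro 6: S0 reads c0=2 → after 2×micro: 2; S1 reads c1=2 → after 1×micro: 3; S2 reads c1=2 → after 1×micro: 4 ⇒ (c0=2, c1=3, c2=4)
[Jacobi] macro 7: S0 reads c0=2 → after 2×micro: 2; S1 reads c1=3 → after 1×micro: 2; S2 reads c1=3 → after 1×micro: 6 ⇒ (c0=2, c1=2, c2=6)
[Gauss-Seidel] macro 1: S0 reads c0=2 → after 2×micro: 2; S1 reads c1=3 → after 1×micro: 2; S2 reads c1=2 → after 1×micro: 4 ⇒ (c0=2, c1=2, c2=4)
[Gauss-Seidel] macro 2: S0 reads c0=2 → after 2×micro: 2; S1 reads c1=2 → after 1×micro: 3; S2 reads c1=3 → after 1×micro: 6 ⇒ (c0=2, c1=3, c2=6)
[Gauss-Seidel] macro 3: S0 reads c0=2 → after 2×micro: 2; S1 reads c1=3 → after 1×micro: 2; S2 reads c1=2 → after 1×micro: 4 ⇒ (c0=2, c1=2, c2=4)
[Gauss-Seidel] macro 4: S0 reads c0=2 → after 2×micro: 2; S1 reads c1=2 → after 1×micro: 3; S2 reads c1=3 → after 1×micro: 6 ⇒ (c0=2, c1=3, c2=6)
[Gauss-Seidel] macro 5: S0 reads c0=2 → after 2×micro: 2; S1 reads c1=3 → after 1×micro: 2; S2 reads c1=2 → after 1×micro: 4 ⇒ (c0=2, c1=2, c2=4)
[Gauss-Seidel] macro 6: S0 reads c0=2 → after 2×micro: 2; S1 reads c1=2 → after 1×micro: 3; S2 reads c1=3 → after 1×micro: 6 ⇒ (c0=2, c1=3, c2=6)
[Gauss-Seidel] macro 7: S0 reads c0=2 → after 2×micro: 2; S1 reads c1=3 → after 1×micro: 2; S2 reads c1=2 → after 1×micro: 4 ⇒ (c0=2, c1=2, c2=4)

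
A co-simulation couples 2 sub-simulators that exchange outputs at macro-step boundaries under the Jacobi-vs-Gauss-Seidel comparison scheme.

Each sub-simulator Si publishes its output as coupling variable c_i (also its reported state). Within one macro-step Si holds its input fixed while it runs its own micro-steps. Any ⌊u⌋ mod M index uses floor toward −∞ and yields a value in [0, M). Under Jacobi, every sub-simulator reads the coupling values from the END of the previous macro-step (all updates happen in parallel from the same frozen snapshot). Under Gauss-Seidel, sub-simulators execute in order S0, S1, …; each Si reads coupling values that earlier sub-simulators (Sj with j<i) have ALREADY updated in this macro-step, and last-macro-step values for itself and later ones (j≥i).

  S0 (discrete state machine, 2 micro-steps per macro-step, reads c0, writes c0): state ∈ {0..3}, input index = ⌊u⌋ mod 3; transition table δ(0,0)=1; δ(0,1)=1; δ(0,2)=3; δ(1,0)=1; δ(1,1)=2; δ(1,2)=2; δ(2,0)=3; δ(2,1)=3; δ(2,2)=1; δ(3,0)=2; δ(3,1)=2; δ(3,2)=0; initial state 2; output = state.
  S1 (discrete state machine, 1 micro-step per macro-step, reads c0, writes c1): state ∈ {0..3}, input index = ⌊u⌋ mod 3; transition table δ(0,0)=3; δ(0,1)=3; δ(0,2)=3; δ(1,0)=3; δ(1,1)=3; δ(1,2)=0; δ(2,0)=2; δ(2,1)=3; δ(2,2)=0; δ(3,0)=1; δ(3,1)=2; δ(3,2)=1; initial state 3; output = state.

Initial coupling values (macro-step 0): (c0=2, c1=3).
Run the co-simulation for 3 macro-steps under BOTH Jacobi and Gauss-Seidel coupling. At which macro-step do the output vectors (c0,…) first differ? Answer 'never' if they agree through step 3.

first divergence at macro-step: never

[Jacobi] macro 1: S0 reads c0=2 → after 2×micro: 2; S1 reads c0=2 → after 1×micro: 1 ⇒ (c0=2, c1=1)
[Jacobi] macro 2: S0 reads c0=2 → after 2×micro: 2; S1 reads c0=2 → after 1×micro: 0 ⇒ (c0=2, c1=0)
[Jacobi] macro 3: S0 reads c0=2 → after 2×micro: 2; S1 reads c0=2 → after 1×micro: 3 ⇒ (c0=2, c1=3)
[Gauss-Seidel] macro 1: S0 reads c0=2 → after 2×micro: 2; S1 reads c0=2 → after 1×micro: 1 ⇒ (c0=2, c1=1)
[Gauss-Seidel] macro 2: S0 reads c0=2 → after 2×micro: 2; S1 reads c0=2 → after 1×micro: 0 ⇒ (c0=2, c1=0)
[Gauss-Seidel] macro 3: S0 reads c0=2 → after 2×micro: 2; S1 reads c0=2 → after 1×micro: 3 ⇒ (c0=2, c1=3)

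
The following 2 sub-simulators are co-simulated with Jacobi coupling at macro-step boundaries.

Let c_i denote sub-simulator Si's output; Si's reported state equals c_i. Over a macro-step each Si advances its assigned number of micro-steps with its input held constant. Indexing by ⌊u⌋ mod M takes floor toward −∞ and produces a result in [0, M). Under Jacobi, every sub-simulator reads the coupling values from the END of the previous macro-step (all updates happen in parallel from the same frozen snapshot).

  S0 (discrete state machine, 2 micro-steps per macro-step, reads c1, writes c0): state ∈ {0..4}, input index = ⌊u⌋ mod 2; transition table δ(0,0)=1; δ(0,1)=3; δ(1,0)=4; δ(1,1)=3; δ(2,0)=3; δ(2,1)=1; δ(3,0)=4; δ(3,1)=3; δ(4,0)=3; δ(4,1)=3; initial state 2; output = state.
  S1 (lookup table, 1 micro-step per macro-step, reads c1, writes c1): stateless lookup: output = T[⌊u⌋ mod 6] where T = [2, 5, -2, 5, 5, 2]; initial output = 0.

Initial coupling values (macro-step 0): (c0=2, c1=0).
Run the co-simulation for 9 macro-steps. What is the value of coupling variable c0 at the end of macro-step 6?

macro 1: S0 reads c1=0 → after 2×micro: 4; S1 reads c1=0 → after 1×micro: 2 ⇒ (c0=4, c1=2)
macro 2: S0 reads c1=2 → after 2×micro: 4; S1 reads c1=2 → after 1×micro: -2 ⇒ (c0=4, c1=-2)
macro 3: S0 reads c1=-2 → after 2×micro: 4; S1 reads c1=-2 → after 1×micro: 5 ⇒ (c0=4, c1=5)
macro 4: S0 reads c1=5 → after 2×micro: 3; S1 reads c1=5 → after 1×micro: 2 ⇒ (c0=3, c1=2)
macro 5: S0 reads c1=2 → after 2×micro: 3; S1 reads c1=2 → after 1×micro: -2 ⇒ (c0=3, c1=-2)
macro 6: S0 reads c1=-2 → after 2×micro: 3; S1 reads c1=-2 → after 1×micro: 5 ⇒ (c0=3, c1=5)
macro 7: S0 reads c1=5 → after 2×micro: 3; S1 reads c1=5 → after 1×micro: 2 ⇒ (c0=3, c1=2)
macro 8: S0 reads c1=2 → after 2×micro: 3; S1 reads c1=2 → after 1×micro: -2 ⇒ (c0=3, c1=-2)
macro 9: S0 reads c1=-2 → after 2×micro: 3; S1 reads c1=-2 → after 1×micro: 5 ⇒ (c0=3, c1=5)

c0 at macro-step 6 = 3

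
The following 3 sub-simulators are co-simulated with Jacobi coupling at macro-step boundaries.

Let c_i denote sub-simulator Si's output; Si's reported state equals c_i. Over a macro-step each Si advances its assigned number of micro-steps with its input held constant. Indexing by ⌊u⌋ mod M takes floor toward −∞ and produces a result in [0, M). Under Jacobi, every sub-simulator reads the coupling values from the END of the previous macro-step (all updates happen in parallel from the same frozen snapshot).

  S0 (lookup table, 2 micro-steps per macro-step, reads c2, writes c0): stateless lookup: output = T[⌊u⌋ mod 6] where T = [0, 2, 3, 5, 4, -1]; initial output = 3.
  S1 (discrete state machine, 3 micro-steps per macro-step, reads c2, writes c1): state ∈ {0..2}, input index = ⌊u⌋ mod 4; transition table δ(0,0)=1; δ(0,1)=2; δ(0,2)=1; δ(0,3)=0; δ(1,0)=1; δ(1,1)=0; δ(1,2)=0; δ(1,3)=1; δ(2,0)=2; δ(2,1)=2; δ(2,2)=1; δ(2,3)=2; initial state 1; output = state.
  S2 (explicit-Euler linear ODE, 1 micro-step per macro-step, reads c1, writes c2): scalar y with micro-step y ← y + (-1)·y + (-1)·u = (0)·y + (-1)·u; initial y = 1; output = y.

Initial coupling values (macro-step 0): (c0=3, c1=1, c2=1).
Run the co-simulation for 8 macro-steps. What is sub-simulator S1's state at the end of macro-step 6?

macro 1: S0 reads c2=1 → after 2×micro: 2; S1 reads c2=1 → after 3×micro: 2; S2 reads c1=1 → after 1×micro: -1 ⇒ (c0=2, c1=2, c2=-1)
macro 2: S0 reads c2=-1 → after 2×micro: -1; S1 reads c2=-1 → after 3×micro: 2; S2 reads c1=2 → after 1×micro: -2 ⇒ (c0=-1, c1=2, c2=-2)
macro 3: S0 reads c2=-2 → after 2×micro: 4; S1 reads c2=-2 → after 3×micro: 1; S2 reads c1=2 → after 1×micro: -2 ⇒ (c0=4, c1=1, c2=-2)
macro 4: S0 reads c2=-2 → after 2×micro: 4; S1 reads c2=-2 → after 3×micro: 0; S2 reads c1=1 → after 1×micro: -1 ⇒ (c0=4, c1=0, c2=-1)
macro 5: S0 reads c2=-1 → after 2×micro: -1; S1 reads c2=-1 → after 3×micro: 0; S2 reads c1=0 → after 1×micro: 0 ⇒ (c0=-1, c1=0, c2=0)
macro 6: S0 reads c2=0 → after 2×micro: 0; S1 reads c2=0 → after 3×micro: 1; S2 reads c1=0 → after 1×micro: 0 ⇒ (c0=0, c1=1, c2=0)
macro 7: S0 reads c2=0 → after 2×micro: 0; S1 reads c2=0 → after 3×micro: 1; S2 reads c1=1 → after 1×micro: -1 ⇒ (c0=0, c1=1, c2=-1)
macro 8: S0 reads c2=-1 → after 2×micro: -1; S1 reads c2=-1 → after 3×micro: 1; S2 reads c1=1 → after 1×micro: -1 ⇒ (c0=-1, c1=1, c2=-1)

S1 state at macro-step 6 = 1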